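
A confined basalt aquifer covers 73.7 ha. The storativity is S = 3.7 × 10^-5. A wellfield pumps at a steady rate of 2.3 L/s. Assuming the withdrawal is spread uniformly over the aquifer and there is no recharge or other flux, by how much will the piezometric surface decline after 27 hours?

A = 73.7 ha = 7.37 × 10^5 m²
Q = 2.3 L/s = 198.7 m³/d
t = 27 hours = 1.125 d
ΔV = Q × t = 198.7 m³/d × 1.125 d = 223.6 m³
Δh = ΔV / (S × A) = 223.6 / (3.7 × 10^-5 × 7.37 × 10^5) = 8.198 m

Δh ≈ 8.2 m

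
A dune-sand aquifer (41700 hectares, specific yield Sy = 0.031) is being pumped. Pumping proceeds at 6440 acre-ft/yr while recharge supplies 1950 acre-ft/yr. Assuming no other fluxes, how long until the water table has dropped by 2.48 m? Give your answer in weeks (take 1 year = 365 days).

A = 41700 hectares = 4.17 × 10^8 m²
ΔV = Sy × A × Δh = 0.031 × 4.17 × 10^8 × 2.48 = 3.206 × 10^7 m³
Net withdrawal = 6440 − 1950 = 4490 acre-ft/yr = 15170 m³/d
t = ΔV / Q = 3.206 × 10^7 m³ / 15170 m³/d = 2113 d
t = 2113 d ≈ 301.8 weeks

t ≈ 302 weeks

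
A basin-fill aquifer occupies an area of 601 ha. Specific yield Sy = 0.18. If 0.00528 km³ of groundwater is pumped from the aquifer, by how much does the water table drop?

A = 601 ha = 6.01 × 10^6 m²
ΔV = 0.00528 km³ = 5.28 × 10^6 m³
Δh = ΔV / (Sy × A) = 5.28 × 10^6 m³ / (0.18 × 6.01 × 10^6 m²) = 4.881 m

Δh ≈ 4.88 m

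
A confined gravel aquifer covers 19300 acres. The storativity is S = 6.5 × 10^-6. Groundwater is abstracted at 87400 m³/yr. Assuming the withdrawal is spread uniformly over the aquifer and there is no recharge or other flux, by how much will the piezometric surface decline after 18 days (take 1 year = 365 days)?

A = 19300 acres = 7.81 × 10^7 m²
Q = 87400 m³/yr = 239.5 m³/d
ΔV = Q × t = 239.5 m³/d × 18 d = 4310 m³
Δh = ΔV / (S × A) = 4310 / (6.5 × 10^-6 × 7.81 × 10^7) = 8.49 m

Δh ≈ 8.49 m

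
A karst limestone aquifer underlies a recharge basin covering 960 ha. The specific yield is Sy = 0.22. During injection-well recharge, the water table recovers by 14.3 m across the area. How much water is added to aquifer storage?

A = 960 ha = 9.6 × 10^6 m²
ΔV = Sy × A × Δh = 0.22 × 9.6 × 10^6 m² × 14.3 m = 3.02 × 10^7 m³

ΔV ≈ 3.02 × 10^7 m³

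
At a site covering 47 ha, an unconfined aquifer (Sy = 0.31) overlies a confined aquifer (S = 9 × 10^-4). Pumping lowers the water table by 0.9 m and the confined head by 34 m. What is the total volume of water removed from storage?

ΔV ≈ 1.46 × 10^5 m³

A = 47 ha = 4.7 × 10^5 m²
Unconfined: ΔV_u = Sy × A × Δh_u = 0.31 × 4.7 × 10^5 × 0.9 = 1.311 × 10^5 m³
Confined: ΔV_c = S × A × Δh_c = 9 × 10^-4 × 4.7 × 10^5 × 34 = 14380 m³
Total ΔV = 1.311 × 10^5 + 14380 = 1.455 × 10^5 m³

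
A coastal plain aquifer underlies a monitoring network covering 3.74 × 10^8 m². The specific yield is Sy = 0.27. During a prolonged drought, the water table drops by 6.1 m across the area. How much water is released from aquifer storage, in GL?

ΔV = Sy × A × Δh = 0.27 × 3.74 × 10^8 m² × 6.1 m = 6.16 × 10^8 m³
ΔV = 6.16 × 10^8 m³ = 616 GL

ΔV ≈ 616 GL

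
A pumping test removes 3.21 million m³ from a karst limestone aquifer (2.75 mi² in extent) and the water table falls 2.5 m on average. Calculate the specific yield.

Sy ≈ 0.18

A = 2.75 mi² = 7.122 × 10^6 m²
ΔV = 3.21 million m³ = 3.21 × 10^6 m³
Sy = ΔV / (A × Δh) = 3.21 × 10^6 m³ / (7.122 × 10^6 m² × 2.5 m) = 0.1803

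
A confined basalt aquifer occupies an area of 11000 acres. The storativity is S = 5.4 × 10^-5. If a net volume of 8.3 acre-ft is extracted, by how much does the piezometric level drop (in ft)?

Δh ≈ 14 ft

A = 11000 acres = 4.452 × 10^7 m²
ΔV = 8.3 acre-ft = 10240 m³
Δh = ΔV / (S × A) = 10240 m³ / (5.4 × 10^-5 × 4.452 × 10^7 m²) = 4.259 m
Δh = 4.259 m = 13.97 ft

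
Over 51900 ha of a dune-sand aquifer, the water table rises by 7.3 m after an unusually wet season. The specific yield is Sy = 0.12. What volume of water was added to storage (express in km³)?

A = 51900 ha = 5.19 × 10^8 m²
ΔV = Sy × A × Δh = 0.12 × 5.19 × 10^8 m² × 7.3 m = 4.546 × 10^8 m³
ΔV = 4.546 × 10^8 m³ = 0.4546 km³

ΔV ≈ 0.455 km³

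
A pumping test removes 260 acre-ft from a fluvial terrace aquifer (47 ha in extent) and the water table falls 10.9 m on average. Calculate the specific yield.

A = 47 ha = 4.7 × 10^5 m²
ΔV = 260 acre-ft = 3.207 × 10^5 m³
Sy = ΔV / (A × Δh) = 3.207 × 10^5 m³ / (4.7 × 10^5 m² × 10.9 m) = 0.0626

Sy ≈ 0.063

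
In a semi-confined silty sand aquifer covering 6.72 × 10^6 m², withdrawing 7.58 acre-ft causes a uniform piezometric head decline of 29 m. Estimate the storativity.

S ≈ 4.8 × 10^-5

ΔV = 7.58 acre-ft = 9350 m³
S = ΔV / (A × Δh) = 9350 m³ / (6.72 × 10^6 m² × 29 m) = 4.798 × 10^-5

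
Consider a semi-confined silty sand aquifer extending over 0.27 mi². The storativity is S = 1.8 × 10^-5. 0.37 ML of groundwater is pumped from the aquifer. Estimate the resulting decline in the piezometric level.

A = 0.27 mi² = 6.993 × 10^5 m²
ΔV = 0.37 ML = 370 m³
Δh = ΔV / (S × A) = 370 m³ / (1.8 × 10^-5 × 6.993 × 10^5 m²) = 29.39 m

Δh ≈ 29.4 m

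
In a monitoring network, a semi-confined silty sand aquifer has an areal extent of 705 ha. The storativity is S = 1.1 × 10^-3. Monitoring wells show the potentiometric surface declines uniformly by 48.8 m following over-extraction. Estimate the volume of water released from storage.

A = 705 ha = 7.05 × 10^6 m²
ΔV = S × A × Δh = 0.0011 × 7.05 × 10^6 m² × 48.8 m = 3.784 × 10^5 m³

ΔV ≈ 3.78 × 10^5 m³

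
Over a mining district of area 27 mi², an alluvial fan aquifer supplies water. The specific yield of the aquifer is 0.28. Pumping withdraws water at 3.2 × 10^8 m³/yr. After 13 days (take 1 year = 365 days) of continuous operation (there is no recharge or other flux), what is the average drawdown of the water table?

Δh ≈ 0.582 m

A = 27 mi² = 6.993 × 10^7 m²
Q = 3.2 × 10^8 m³/yr = 8.767 × 10^5 m³/d
ΔV = Q × t = 8.767 × 10^5 m³/d × 13 d = 1.14 × 10^7 m³
Δh = ΔV / (Sy × A) = 1.14 × 10^7 / (0.28 × 6.993 × 10^7) = 0.5821 m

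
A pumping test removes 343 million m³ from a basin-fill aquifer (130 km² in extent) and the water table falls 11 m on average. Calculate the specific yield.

A = 130 km² = 1.3 × 10^8 m²
ΔV = 343 million m³ = 3.43 × 10^8 m³
Sy = ΔV / (A × Δh) = 3.43 × 10^8 m³ / (1.3 × 10^8 m² × 11 m) = 0.2399

Sy ≈ 0.24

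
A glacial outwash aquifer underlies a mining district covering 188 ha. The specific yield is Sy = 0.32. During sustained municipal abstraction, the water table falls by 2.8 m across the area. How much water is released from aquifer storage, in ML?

ΔV ≈ 1680 ML

A = 188 ha = 1.88 × 10^6 m²
ΔV = Sy × A × Δh = 0.32 × 1.88 × 10^6 m² × 2.8 m = 1.684 × 10^6 m³
ΔV = 1.684 × 10^6 m³ = 1684 ML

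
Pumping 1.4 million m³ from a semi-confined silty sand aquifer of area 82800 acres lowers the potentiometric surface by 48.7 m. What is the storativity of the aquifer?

A = 82800 acres = 3.351 × 10^8 m²
ΔV = 1.4 million m³ = 1.4 × 10^6 m³
S = ΔV / (A × Δh) = 1.4 × 10^6 m³ / (3.351 × 10^8 m² × 48.7 m) = 8.579 × 10^-5

S ≈ 8.6 × 10^-5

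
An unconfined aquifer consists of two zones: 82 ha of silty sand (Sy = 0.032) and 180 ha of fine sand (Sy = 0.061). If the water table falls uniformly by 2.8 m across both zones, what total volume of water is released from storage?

ΔV ≈ 3.81 × 10^5 m³

A₁ = 82 ha = 8.2 × 10^5 m²; A₂ = 180 ha = 1.8 × 10^6 m²
ΔV₁ = 0.032 × 8.2 × 10^5 × 2.8 = 73470 m³
ΔV₂ = 0.061 × 1.8 × 10^6 × 2.8 = 3.074 × 10^5 m³
ΔV = ΔV₁ + ΔV₂ = 3.809 × 10^5 m³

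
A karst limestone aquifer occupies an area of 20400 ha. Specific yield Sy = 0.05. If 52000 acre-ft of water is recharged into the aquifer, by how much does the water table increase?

A = 20400 ha = 2.04 × 10^8 m²
ΔV = 52000 acre-ft = 6.414 × 10^7 m³
Δh = ΔV / (Sy × A) = 6.414 × 10^7 m³ / (0.05 × 2.04 × 10^8 m²) = 6.288 m

Δh ≈ 6.29 m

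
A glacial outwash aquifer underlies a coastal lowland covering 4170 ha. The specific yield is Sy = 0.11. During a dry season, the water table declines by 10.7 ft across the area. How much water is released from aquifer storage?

A = 4170 ha = 4.17 × 10^7 m²
Δh = 10.7 ft = 3.261 m
ΔV = Sy × A × Δh = 0.11 × 4.17 × 10^7 m² × 3.261 m = 1.496 × 10^7 m³

ΔV ≈ 1.5 × 10^7 m³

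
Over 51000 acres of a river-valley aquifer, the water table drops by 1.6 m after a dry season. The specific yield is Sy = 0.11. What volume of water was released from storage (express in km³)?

A = 51000 acres = 2.064 × 10^8 m²
ΔV = Sy × A × Δh = 0.11 × 2.064 × 10^8 m² × 1.6 m = 3.632 × 10^7 m³
ΔV = 3.632 × 10^7 m³ = 0.03632 km³

ΔV ≈ 0.0363 km³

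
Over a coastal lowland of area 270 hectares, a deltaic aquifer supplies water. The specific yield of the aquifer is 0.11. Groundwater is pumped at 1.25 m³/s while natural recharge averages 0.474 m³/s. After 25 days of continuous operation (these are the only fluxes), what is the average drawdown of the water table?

A = 270 hectares = 2.7 × 10^6 m²
Net abstraction = 1.25 − 0.474 = 0.776 m³/s
Q_net = 0.776 m³/s = 67050 m³/d
ΔV = Q × t = 67050 m³/d × 25 d = 1.676 × 10^6 m³
Δh = ΔV / (Sy × A) = 1.676 × 10^6 / (0.11 × 2.7 × 10^6) = 5.644 m

Δh ≈ 5.64 m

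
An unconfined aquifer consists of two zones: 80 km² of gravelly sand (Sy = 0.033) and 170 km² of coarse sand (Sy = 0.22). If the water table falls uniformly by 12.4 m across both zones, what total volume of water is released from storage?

A₁ = 80 km² = 8 × 10^7 m²; A₂ = 170 km² = 1.7 × 10^8 m²
ΔV₁ = 0.033 × 8 × 10^7 × 12.4 = 3.274 × 10^7 m³
ΔV₂ = 0.22 × 1.7 × 10^8 × 12.4 = 4.638 × 10^8 m³
ΔV = ΔV₁ + ΔV₂ = 4.965 × 10^8 m³

ΔV ≈ 4.96 × 10^8 m³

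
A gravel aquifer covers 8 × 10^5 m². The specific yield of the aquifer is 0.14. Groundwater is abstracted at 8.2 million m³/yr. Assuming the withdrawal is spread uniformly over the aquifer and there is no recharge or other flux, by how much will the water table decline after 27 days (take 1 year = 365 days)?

Q = 8.2 million m³/yr = 22470 m³/d
ΔV = Q × t = 22470 m³/d × 27 d = 6.066 × 10^5 m³
Δh = ΔV / (Sy × A) = 6.066 × 10^5 / (0.14 × 8 × 10^5) = 5.416 m

Δh ≈ 5.42 m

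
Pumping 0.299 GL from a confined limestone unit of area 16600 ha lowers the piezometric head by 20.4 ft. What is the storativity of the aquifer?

S ≈ 2.9 × 10^-4

A = 16600 ha = 1.66 × 10^8 m²
Δh = 20.4 ft = 6.218 m
ΔV = 0.299 GL = 2.99 × 10^5 m³
S = ΔV / (A × Δh) = 2.99 × 10^5 m³ / (1.66 × 10^8 m² × 6.218 m) = 2.897 × 10^-4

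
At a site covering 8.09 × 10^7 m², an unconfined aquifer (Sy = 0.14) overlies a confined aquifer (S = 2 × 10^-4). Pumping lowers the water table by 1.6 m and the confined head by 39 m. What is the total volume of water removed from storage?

ΔV ≈ 1.88 × 10^7 m³

Unconfined: ΔV_u = Sy × A × Δh_u = 0.14 × 8.09 × 10^7 × 1.6 = 1.812 × 10^7 m³
Confined: ΔV_c = S × A × Δh_c = 2 × 10^-4 × 8.09 × 10^7 × 39 = 6.31 × 10^5 m³
Total ΔV = 1.812 × 10^7 + 6.31 × 10^5 = 1.875 × 10^7 m³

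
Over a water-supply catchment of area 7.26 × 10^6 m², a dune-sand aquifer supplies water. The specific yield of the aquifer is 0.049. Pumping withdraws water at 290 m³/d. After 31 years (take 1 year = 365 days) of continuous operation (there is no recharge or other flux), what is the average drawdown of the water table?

Δh ≈ 9.22 m

t = 31 years = 11320 d
ΔV = Q × t = 290 m³/d × 11320 d = 3.281 × 10^6 m³
Δh = ΔV / (Sy × A) = 3.281 × 10^6 / (0.049 × 7.26 × 10^6) = 9.224 m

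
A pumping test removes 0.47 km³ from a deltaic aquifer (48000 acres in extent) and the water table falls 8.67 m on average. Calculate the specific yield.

Sy ≈ 0.28

A = 48000 acres = 1.942 × 10^8 m²
ΔV = 0.47 km³ = 4.7 × 10^8 m³
Sy = ΔV / (A × Δh) = 4.7 × 10^8 m³ / (1.942 × 10^8 m² × 8.67 m) = 0.2791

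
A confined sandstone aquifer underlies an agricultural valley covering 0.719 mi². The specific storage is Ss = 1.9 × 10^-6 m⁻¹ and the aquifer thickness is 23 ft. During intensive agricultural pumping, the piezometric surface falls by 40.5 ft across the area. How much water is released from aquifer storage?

ΔV ≈ 306 m³

b = 23 ft = 7.01 m
S = Ss × b = 1.9 × 10^-6 m⁻¹ × 7.01 m = 1.332 × 10^-5
A = 0.719 mi² = 1.862 × 10^6 m²
Δh = 40.5 ft = 12.34 m
ΔV = S × A × Δh = 1.332 × 10^-5 × 1.862 × 10^6 m² × 12.34 m = 306.2 m³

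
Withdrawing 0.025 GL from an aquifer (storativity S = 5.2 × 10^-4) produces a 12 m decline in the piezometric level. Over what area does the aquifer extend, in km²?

A ≈ 4.01 km²

ΔV = 0.025 GL = 25000 m³
A = ΔV / (S × Δh) = 25000 / (5.2 × 10^-4 × 12) = 4.006 × 10^6 m²
A = 4.006 × 10^6 m² = 4.006 km²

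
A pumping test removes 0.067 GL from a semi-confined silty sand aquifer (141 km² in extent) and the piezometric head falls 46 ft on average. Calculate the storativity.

S ≈ 3.4 × 10^-5

A = 141 km² = 1.41 × 10^8 m²
Δh = 46 ft = 14.02 m
ΔV = 0.067 GL = 67000 m³
S = ΔV / (A × Δh) = 67000 m³ / (1.41 × 10^8 m² × 14.02 m) = 3.389 × 10^-5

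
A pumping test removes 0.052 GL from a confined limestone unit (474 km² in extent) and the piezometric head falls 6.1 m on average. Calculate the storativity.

S ≈ 1.8 × 10^-5

A = 474 km² = 4.74 × 10^8 m²
ΔV = 0.052 GL = 52000 m³
S = ΔV / (A × Δh) = 52000 m³ / (4.74 × 10^8 m² × 6.1 m) = 1.798 × 10^-5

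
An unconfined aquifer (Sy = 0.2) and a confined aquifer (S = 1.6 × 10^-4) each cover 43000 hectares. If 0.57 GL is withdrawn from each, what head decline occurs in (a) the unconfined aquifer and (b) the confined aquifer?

Δh_u ≈ 0.00663 m; Δh_c ≈ 8.28 m

A = 43000 hectares = 4.3 × 10^8 m²
ΔV = 0.57 GL = 5.7 × 10^5 m³
Unconfined: Δh_u = ΔV/(Sy·A) = 5.7 × 10^5/(0.2 × 4.3 × 10^8) = 0.006628 m
Confined: Δh_c = ΔV/(S·A) = 5.7 × 10^5/(1.6 × 10^-4 × 4.3 × 10^8) = 8.285 m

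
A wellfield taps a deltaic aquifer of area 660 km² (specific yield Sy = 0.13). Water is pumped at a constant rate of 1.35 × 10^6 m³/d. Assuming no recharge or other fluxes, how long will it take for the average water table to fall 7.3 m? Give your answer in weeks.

t ≈ 66.3 weeks

A = 660 km² = 6.6 × 10^8 m²
ΔV = Sy × A × Δh = 0.13 × 6.6 × 10^8 × 7.3 = 6.263 × 10^8 m³
t = ΔV / Q = 6.263 × 10^8 m³ / 1.35 × 10^6 m³/d = 464 d
t = 464 d ≈ 66.28 weeks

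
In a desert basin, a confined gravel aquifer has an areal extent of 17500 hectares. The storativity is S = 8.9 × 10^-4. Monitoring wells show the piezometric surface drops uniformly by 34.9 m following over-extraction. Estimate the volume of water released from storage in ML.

ΔV ≈ 5440 ML

A = 17500 hectares = 1.75 × 10^8 m²
ΔV = S × A × Δh = 8.9 × 10^-4 × 1.75 × 10^8 m² × 34.9 m = 5.436 × 10^6 m³
ΔV = 5.436 × 10^6 m³ = 5436 ML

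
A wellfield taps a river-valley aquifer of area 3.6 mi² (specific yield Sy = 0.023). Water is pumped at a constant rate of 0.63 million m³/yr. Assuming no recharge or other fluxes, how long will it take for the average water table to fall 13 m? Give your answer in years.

A = 3.6 mi² = 9.324 × 10^6 m²
ΔV = Sy × A × Δh = 0.023 × 9.324 × 10^6 × 13 = 2.788 × 10^6 m³
Q = 0.63 million m³/yr = 1726 m³/d
t = ΔV / Q = 2.788 × 10^6 m³ / 1726 m³/d = 1615 d
t = 1615 d ≈ 4.425 years

t ≈ 4.43 years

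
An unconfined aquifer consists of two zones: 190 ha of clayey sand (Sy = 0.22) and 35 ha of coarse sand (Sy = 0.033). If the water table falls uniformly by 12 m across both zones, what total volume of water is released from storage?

ΔV ≈ 5.15 × 10^6 m³

A₁ = 190 ha = 1.9 × 10^6 m²; A₂ = 35 ha = 3.5 × 10^5 m²
ΔV₁ = 0.22 × 1.9 × 10^6 × 12 = 5.016 × 10^6 m³
ΔV₂ = 0.033 × 3.5 × 10^5 × 12 = 1.386 × 10^5 m³
ΔV = ΔV₁ + ΔV₂ = 5.155 × 10^6 m³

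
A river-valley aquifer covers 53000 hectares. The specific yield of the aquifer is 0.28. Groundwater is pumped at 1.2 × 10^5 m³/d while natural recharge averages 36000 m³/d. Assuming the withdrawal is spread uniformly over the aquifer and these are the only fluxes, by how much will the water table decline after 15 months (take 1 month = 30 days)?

A = 53000 hectares = 5.3 × 10^8 m²
Net abstraction = 1.2 × 10^5 − 36000 = 84000 m³/d
t = 15 months = 450 d
ΔV = Q × t = 84000 m³/d × 450 d = 3.78 × 10^7 m³
Δh = ΔV / (Sy × A) = 3.78 × 10^7 / (0.28 × 5.3 × 10^8) = 0.2547 m

Δh ≈ 0.255 m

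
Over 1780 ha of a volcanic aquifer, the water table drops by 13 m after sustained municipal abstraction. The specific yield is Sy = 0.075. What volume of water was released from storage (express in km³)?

ΔV ≈ 0.0174 km³

A = 1780 ha = 1.78 × 10^7 m²
ΔV = Sy × A × Δh = 0.075 × 1.78 × 10^7 m² × 13 m = 1.736 × 10^7 m³
ΔV = 1.736 × 10^7 m³ = 0.01735 km³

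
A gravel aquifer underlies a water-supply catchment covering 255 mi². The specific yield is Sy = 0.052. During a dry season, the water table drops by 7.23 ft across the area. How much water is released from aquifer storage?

A = 255 mi² = 6.604 × 10^8 m²
Δh = 7.23 ft = 2.204 m
ΔV = Sy × A × Δh = 0.052 × 6.604 × 10^8 m² × 2.204 m = 7.568 × 10^7 m³

ΔV ≈ 7.57 × 10^7 m³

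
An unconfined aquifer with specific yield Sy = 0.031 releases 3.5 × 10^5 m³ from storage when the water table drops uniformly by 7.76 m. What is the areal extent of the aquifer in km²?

A ≈ 1.45 km²

A = ΔV / (Sy × Δh) = 3.5 × 10^5 / (0.031 × 7.76) = 1.455 × 10^6 m²
A = 1.455 × 10^6 m² = 1.455 km²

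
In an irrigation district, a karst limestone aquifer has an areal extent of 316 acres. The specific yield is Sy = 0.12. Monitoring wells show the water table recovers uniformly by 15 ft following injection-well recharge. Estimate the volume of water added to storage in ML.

ΔV ≈ 702 ML

A = 316 acres = 1.279 × 10^6 m²
Δh = 15 ft = 4.572 m
ΔV = Sy × A × Δh = 0.12 × 1.279 × 10^6 m² × 4.572 m = 7.016 × 10^5 m³
ΔV = 7.016 × 10^5 m³ = 701.6 ML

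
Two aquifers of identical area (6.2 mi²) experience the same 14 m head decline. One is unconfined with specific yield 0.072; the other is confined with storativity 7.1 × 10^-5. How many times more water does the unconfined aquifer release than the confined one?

ΔV_u / ΔV_c ≈ 1010

A = 6.2 mi² = 1.606 × 10^7 m²
Unconfined: ΔV_u = Sy × A × Δh = 0.072 × 1.606 × 10^7 × 14 = 1.619 × 10^7 m³
Confined: ΔV_c = S × A × Δh = 7.1 × 10^-5 × 1.606 × 10^7 × 14 = 15960 m³
Ratio = ΔV_u / ΔV_c = Sy / S = 0.072 / 7.1 × 10^-5 = 1014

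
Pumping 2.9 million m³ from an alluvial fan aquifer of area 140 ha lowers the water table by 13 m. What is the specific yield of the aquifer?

A = 140 ha = 1.4 × 10^6 m²
ΔV = 2.9 million m³ = 2.9 × 10^6 m³
Sy = ΔV / (A × Δh) = 2.9 × 10^6 m³ / (1.4 × 10^6 m² × 13 m) = 0.1593

Sy ≈ 0.16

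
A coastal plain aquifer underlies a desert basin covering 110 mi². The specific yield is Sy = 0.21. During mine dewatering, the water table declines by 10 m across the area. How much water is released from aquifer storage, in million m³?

A = 110 mi² = 2.849 × 10^8 m²
ΔV = Sy × A × Δh = 0.21 × 2.849 × 10^8 m² × 10 m = 5.983 × 10^8 m³
ΔV = 5.983 × 10^8 m³ = 598.3 million m³

ΔV ≈ 598 million m³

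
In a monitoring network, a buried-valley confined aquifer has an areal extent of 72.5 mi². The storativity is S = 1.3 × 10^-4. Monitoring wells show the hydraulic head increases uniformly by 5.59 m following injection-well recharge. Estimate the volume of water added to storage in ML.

A = 72.5 mi² = 1.878 × 10^8 m²
ΔV = S × A × Δh = 1.3 × 10^-4 × 1.878 × 10^8 m² × 5.59 m = 1.365 × 10^5 m³
ΔV = 1.365 × 10^5 m³ = 136.5 ML

ΔV ≈ 136 ML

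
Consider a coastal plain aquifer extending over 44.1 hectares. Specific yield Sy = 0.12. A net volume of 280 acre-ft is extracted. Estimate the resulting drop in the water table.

A = 44.1 hectares = 4.41 × 10^5 m²
ΔV = 280 acre-ft = 3.454 × 10^5 m³
Δh = ΔV / (Sy × A) = 3.454 × 10^5 m³ / (0.12 × 4.41 × 10^5 m²) = 6.526 m

Δh ≈ 6.53 m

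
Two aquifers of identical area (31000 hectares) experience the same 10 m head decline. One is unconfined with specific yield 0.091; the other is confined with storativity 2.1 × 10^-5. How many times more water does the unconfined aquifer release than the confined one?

ΔV_u / ΔV_c ≈ 4330

A = 31000 hectares = 3.1 × 10^8 m²
Unconfined: ΔV_u = Sy × A × Δh = 0.091 × 3.1 × 10^8 × 10 = 2.821 × 10^8 m³
Confined: ΔV_c = S × A × Δh = 2.1 × 10^-5 × 3.1 × 10^8 × 10 = 65100 m³
Ratio = ΔV_u / ΔV_c = Sy / S = 0.091 / 2.1 × 10^-5 = 4333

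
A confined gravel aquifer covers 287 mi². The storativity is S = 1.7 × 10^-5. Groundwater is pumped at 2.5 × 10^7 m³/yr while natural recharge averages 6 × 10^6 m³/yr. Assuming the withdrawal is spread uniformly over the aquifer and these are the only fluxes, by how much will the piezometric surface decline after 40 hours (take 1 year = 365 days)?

Δh ≈ 6.87 m

A = 287 mi² = 7.433 × 10^8 m²
Net abstraction = 2.5 × 10^7 − 6 × 10^6 = 1.9 × 10^7 m³/yr
Q_net = 1.9 × 10^7 m³/yr = 52050 m³/d
t = 40 hours = 1.667 d
ΔV = Q × t = 52050 m³/d × 1.667 d = 86760 m³
Δh = ΔV / (S × A) = 86760 / (1.7 × 10^-5 × 7.433 × 10^8) = 6.866 m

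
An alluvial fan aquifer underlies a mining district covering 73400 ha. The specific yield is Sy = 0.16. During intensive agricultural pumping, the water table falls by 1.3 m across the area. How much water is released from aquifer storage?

A = 73400 ha = 7.34 × 10^8 m²
ΔV = Sy × A × Δh = 0.16 × 7.34 × 10^8 m² × 1.3 m = 1.527 × 10^8 m³

ΔV ≈ 1.53 × 10^8 m³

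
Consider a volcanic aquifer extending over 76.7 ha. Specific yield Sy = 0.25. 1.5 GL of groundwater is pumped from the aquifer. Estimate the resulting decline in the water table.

Δh ≈ 7.82 m

A = 76.7 ha = 7.67 × 10^5 m²
ΔV = 1.5 GL = 1.5 × 10^6 m³
Δh = ΔV / (Sy × A) = 1.5 × 10^6 m³ / (0.25 × 7.67 × 10^5 m²) = 7.823 m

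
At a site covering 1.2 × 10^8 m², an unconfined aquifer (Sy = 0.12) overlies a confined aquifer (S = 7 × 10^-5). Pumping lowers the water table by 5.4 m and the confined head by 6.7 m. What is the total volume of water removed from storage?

Unconfined: ΔV_u = Sy × A × Δh_u = 0.12 × 1.2 × 10^8 × 5.4 = 7.776 × 10^7 m³
Confined: ΔV_c = S × A × Δh_c = 7 × 10^-5 × 1.2 × 10^8 × 6.7 = 56280 m³
Total ΔV = 7.776 × 10^7 + 56280 = 7.782 × 10^7 m³

ΔV ≈ 7.78 × 10^7 m³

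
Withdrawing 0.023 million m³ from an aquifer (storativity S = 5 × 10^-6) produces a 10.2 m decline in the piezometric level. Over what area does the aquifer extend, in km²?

ΔV = 0.023 million m³ = 23000 m³
A = ΔV / (S × Δh) = 23000 / (5 × 10^-6 × 10.2) = 4.51 × 10^8 m²
A = 4.51 × 10^8 m² = 451 km²

A ≈ 451 km²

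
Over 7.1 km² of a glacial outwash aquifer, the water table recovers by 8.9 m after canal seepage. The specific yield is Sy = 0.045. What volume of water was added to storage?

A = 7.1 km² = 7.1 × 10^6 m²
ΔV = Sy × A × Δh = 0.045 × 7.1 × 10^6 m² × 8.9 m = 2.844 × 10^6 m³

ΔV ≈ 2.84 × 10^6 m³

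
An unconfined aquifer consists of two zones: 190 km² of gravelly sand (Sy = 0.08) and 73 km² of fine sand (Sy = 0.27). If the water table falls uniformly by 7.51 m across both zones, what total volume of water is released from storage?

ΔV ≈ 2.62 × 10^8 m³

A₁ = 190 km² = 1.9 × 10^8 m²; A₂ = 73 km² = 7.3 × 10^7 m²
ΔV₁ = 0.08 × 1.9 × 10^8 × 7.51 = 1.142 × 10^8 m³
ΔV₂ = 0.27 × 7.3 × 10^7 × 7.51 = 1.48 × 10^8 m³
ΔV = ΔV₁ + ΔV₂ = 2.622 × 10^8 m³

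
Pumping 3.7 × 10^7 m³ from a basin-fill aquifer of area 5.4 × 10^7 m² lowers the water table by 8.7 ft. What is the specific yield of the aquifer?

Sy ≈ 0.26

Δh = 8.7 ft = 2.652 m
Sy = ΔV / (A × Δh) = 3.7 × 10^7 m³ / (5.4 × 10^7 m² × 2.652 m) = 0.2584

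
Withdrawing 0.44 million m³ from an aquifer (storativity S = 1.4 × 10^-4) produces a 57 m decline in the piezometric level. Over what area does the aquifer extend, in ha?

ΔV = 0.44 million m³ = 4.4 × 10^5 m³
A = ΔV / (S × Δh) = 4.4 × 10^5 / (1.4 × 10^-4 × 57) = 5.514 × 10^7 m²
A = 5.514 × 10^7 m² = 5514 ha

A ≈ 5510 ha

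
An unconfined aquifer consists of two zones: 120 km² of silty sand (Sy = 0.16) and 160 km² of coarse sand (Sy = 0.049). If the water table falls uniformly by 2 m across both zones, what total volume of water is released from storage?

A₁ = 120 km² = 1.2 × 10^8 m²; A₂ = 160 km² = 1.6 × 10^8 m²
ΔV₁ = 0.16 × 1.2 × 10^8 × 2 = 3.84 × 10^7 m³
ΔV₂ = 0.049 × 1.6 × 10^8 × 2 = 1.568 × 10^7 m³
ΔV = ΔV₁ + ΔV₂ = 5.408 × 10^7 m³

ΔV ≈ 5.41 × 10^7 m³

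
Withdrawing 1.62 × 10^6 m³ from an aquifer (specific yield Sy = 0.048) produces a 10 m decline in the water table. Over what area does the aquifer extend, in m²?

A = ΔV / (Sy × Δh) = 1.62 × 10^6 / (0.048 × 10) = 3.375 × 10^6 m²

A ≈ 3.38 × 10^6 m²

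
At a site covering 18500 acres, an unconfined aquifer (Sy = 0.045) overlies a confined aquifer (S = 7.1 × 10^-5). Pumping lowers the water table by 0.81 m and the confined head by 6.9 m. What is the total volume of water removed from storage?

A = 18500 acres = 7.487 × 10^7 m²
Unconfined: ΔV_u = Sy × A × Δh_u = 0.045 × 7.487 × 10^7 × 0.81 = 2.729 × 10^6 m³
Confined: ΔV_c = S × A × Δh_c = 7.1 × 10^-5 × 7.487 × 10^7 × 6.9 = 36680 m³
Total ΔV = 2.729 × 10^6 + 36680 = 2.766 × 10^6 m³

ΔV ≈ 2.77 × 10^6 m³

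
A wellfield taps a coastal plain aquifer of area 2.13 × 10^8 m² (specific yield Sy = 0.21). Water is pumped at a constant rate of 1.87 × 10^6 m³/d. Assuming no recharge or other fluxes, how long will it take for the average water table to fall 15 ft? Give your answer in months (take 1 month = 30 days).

t ≈ 3.65 months

Δh = 15 ft = 4.572 m
ΔV = Sy × A × Δh = 0.21 × 2.13 × 10^8 × 4.572 = 2.045 × 10^8 m³
t = ΔV / Q = 2.045 × 10^8 m³ / 1.87 × 10^6 m³/d = 109.4 d
t = 109.4 d ≈ 3.645 months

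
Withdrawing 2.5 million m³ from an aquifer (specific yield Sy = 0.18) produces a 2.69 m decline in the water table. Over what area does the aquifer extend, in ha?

A ≈ 516 ha

ΔV = 2.5 million m³ = 2.5 × 10^6 m³
A = ΔV / (Sy × Δh) = 2.5 × 10^6 / (0.18 × 2.69) = 5.163 × 10^6 m²
A = 5.163 × 10^6 m² = 516.3 ha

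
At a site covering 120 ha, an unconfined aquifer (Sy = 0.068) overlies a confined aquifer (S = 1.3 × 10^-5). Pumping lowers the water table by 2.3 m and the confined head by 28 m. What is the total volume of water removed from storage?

ΔV ≈ 1.88 × 10^5 m³

A = 120 ha = 1.2 × 10^6 m²
Unconfined: ΔV_u = Sy × A × Δh_u = 0.068 × 1.2 × 10^6 × 2.3 = 1.877 × 10^5 m³
Confined: ΔV_c = S × A × Δh_c = 1.3 × 10^-5 × 1.2 × 10^6 × 28 = 436.8 m³
Total ΔV = 1.877 × 10^5 + 436.8 = 1.881 × 10^5 m³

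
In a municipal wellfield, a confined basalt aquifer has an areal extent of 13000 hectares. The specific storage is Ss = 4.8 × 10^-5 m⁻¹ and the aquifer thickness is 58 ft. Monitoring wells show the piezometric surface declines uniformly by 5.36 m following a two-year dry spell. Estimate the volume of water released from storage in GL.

b = 58 ft = 17.68 m
S = Ss × b = 4.8 × 10^-5 m⁻¹ × 17.68 m = 8.486 × 10^-4
A = 13000 hectares = 1.3 × 10^8 m²
ΔV = S × A × Δh = 8.486 × 10^-4 × 1.3 × 10^8 m² × 5.36 m = 5.913 × 10^5 m³
ΔV = 5.913 × 10^5 m³ = 0.5913 GL

ΔV ≈ 0.591 GL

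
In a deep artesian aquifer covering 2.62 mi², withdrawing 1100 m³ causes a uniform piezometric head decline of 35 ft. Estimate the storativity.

S ≈ 1.5 × 10^-5

A = 2.62 mi² = 6.786 × 10^6 m²
Δh = 35 ft = 10.67 m
S = ΔV / (A × Δh) = 1100 m³ / (6.786 × 10^6 m² × 10.67 m) = 1.52 × 10^-5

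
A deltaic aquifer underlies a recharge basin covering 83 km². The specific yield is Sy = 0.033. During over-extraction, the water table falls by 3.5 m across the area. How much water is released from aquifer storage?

ΔV ≈ 9.59 × 10^6 m³

A = 83 km² = 8.3 × 10^7 m²
ΔV = Sy × A × Δh = 0.033 × 8.3 × 10^7 m² × 3.5 m = 9.586 × 10^6 m³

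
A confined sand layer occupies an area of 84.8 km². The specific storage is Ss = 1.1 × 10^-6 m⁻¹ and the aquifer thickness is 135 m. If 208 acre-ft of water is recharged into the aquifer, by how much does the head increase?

Δh ≈ 20.4 m

S = Ss × b = 1.1 × 10^-6 m⁻¹ × 135 m = 1.485 × 10^-4
A = 84.8 km² = 8.48 × 10^7 m²
ΔV = 208 acre-ft = 2.566 × 10^5 m³
Δh = ΔV / (S × A) = 2.566 × 10^5 m³ / (1.485 × 10^-4 × 8.48 × 10^7 m²) = 20.37 m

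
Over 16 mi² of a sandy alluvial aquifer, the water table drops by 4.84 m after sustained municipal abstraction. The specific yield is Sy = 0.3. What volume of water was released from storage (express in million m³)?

ΔV ≈ 60.2 million m³

A = 16 mi² = 4.144 × 10^7 m²
ΔV = Sy × A × Δh = 0.3 × 4.144 × 10^7 m² × 4.84 m = 6.017 × 10^7 m³
ΔV = 6.017 × 10^7 m³ = 60.17 million m³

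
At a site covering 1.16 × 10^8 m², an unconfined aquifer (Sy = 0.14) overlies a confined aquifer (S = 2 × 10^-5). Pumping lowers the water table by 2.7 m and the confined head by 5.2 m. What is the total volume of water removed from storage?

ΔV ≈ 4.39 × 10^7 m³

Unconfined: ΔV_u = Sy × A × Δh_u = 0.14 × 1.16 × 10^8 × 2.7 = 4.385 × 10^7 m³
Confined: ΔV_c = S × A × Δh_c = 2 × 10^-5 × 1.16 × 10^8 × 5.2 = 12060 m³
Total ΔV = 4.385 × 10^7 + 12060 = 4.386 × 10^7 m³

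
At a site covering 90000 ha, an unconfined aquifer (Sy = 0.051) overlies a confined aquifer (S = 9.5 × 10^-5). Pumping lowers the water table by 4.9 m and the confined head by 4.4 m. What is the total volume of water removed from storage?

ΔV ≈ 2.25 × 10^8 m³

A = 90000 ha = 9 × 10^8 m²
Unconfined: ΔV_u = Sy × A × Δh_u = 0.051 × 9 × 10^8 × 4.9 = 2.249 × 10^8 m³
Confined: ΔV_c = S × A × Δh_c = 9.5 × 10^-5 × 9 × 10^8 × 4.4 = 3.762 × 10^5 m³
Total ΔV = 2.249 × 10^8 + 3.762 × 10^5 = 2.253 × 10^8 m³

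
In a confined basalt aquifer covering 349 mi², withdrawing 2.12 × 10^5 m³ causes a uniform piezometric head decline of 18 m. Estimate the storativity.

S ≈ 1.3 × 10^-5

A = 349 mi² = 9.039 × 10^8 m²
S = ΔV / (A × Δh) = 2.12 × 10^5 m³ / (9.039 × 10^8 m² × 18 m) = 1.303 × 10^-5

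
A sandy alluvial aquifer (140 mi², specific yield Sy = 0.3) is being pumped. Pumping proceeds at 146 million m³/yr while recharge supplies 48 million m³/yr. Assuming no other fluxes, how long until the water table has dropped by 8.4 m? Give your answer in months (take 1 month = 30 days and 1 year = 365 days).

t ≈ 113 months

A = 140 mi² = 3.626 × 10^8 m²
ΔV = Sy × A × Δh = 0.3 × 3.626 × 10^8 × 8.4 = 9.137 × 10^8 m³
Net withdrawal = 146 − 48 = 98 million m³/yr = 2.685 × 10^5 m³/d
t = ΔV / Q = 9.137 × 10^8 m³ / 2.685 × 10^5 m³/d = 3403 d
t = 3403 d ≈ 113.4 months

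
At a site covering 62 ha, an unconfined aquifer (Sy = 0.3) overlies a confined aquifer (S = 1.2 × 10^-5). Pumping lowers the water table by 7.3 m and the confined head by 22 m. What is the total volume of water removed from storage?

ΔV ≈ 1.36 × 10^6 m³

A = 62 ha = 6.2 × 10^5 m²
Unconfined: ΔV_u = Sy × A × Δh_u = 0.3 × 6.2 × 10^5 × 7.3 = 1.358 × 10^6 m³
Confined: ΔV_c = S × A × Δh_c = 1.2 × 10^-5 × 6.2 × 10^5 × 22 = 163.7 m³
Total ΔV = 1.358 × 10^6 + 163.7 = 1.358 × 10^6 m³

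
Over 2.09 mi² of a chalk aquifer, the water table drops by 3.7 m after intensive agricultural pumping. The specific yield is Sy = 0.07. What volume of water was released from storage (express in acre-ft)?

A = 2.09 mi² = 5.413 × 10^6 m²
ΔV = Sy × A × Δh = 0.07 × 5.413 × 10^6 m² × 3.7 m = 1.402 × 10^6 m³
ΔV = 1.402 × 10^6 m³ = 1137 acre-ft

ΔV ≈ 1140 acre-ft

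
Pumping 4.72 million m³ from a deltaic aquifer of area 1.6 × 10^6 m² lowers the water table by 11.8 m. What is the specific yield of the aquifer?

Sy ≈ 0.25

ΔV = 4.72 million m³ = 4.72 × 10^6 m³
Sy = ΔV / (A × Δh) = 4.72 × 10^6 m³ / (1.6 × 10^6 m² × 11.8 m) = 0.25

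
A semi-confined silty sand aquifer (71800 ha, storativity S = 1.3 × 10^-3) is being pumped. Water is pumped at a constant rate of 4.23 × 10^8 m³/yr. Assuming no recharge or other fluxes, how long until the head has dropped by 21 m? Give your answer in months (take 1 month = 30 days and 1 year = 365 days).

t ≈ 0.564 months

A = 71800 ha = 7.18 × 10^8 m²
ΔV = S × A × Δh = 0.0013 × 7.18 × 10^8 × 21 = 1.96 × 10^7 m³
Q = 4.23 × 10^8 m³/yr = 1.159 × 10^6 m³/d
t = ΔV / Q = 1.96 × 10^7 m³ / 1.159 × 10^6 m³/d = 16.91 d
t = 16.91 d ≈ 0.5638 months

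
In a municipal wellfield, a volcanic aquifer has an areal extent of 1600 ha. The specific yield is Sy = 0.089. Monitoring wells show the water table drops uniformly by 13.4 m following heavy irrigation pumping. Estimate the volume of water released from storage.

A = 1600 ha = 1.6 × 10^7 m²
ΔV = Sy × A × Δh = 0.089 × 1.6 × 10^7 m² × 13.4 m = 1.908 × 10^7 m³

ΔV ≈ 1.91 × 10^7 m³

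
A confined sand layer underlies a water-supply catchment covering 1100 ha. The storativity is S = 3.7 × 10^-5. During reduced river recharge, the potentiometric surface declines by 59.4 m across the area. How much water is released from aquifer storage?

ΔV ≈ 24200 m³

A = 1100 ha = 1.1 × 10^7 m²
ΔV = S × A × Δh = 3.7 × 10^-5 × 1.1 × 10^7 m² × 59.4 m = 24180 m³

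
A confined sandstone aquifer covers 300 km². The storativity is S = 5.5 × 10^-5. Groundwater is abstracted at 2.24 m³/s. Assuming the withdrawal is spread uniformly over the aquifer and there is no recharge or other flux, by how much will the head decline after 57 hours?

Δh ≈ 27.9 m

A = 300 km² = 3 × 10^8 m²
Q = 2.24 m³/s = 1.935 × 10^5 m³/d
t = 57 hours = 2.375 d
ΔV = Q × t = 1.935 × 10^5 m³/d × 2.375 d = 4.596 × 10^5 m³
Δh = ΔV / (S × A) = 4.596 × 10^5 / (5.5 × 10^-5 × 3 × 10^8) = 27.86 m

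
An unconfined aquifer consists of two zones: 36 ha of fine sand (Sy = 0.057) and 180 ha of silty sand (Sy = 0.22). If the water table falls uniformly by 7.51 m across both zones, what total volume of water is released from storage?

ΔV ≈ 3.13 × 10^6 m³

A₁ = 36 ha = 3.6 × 10^5 m²; A₂ = 180 ha = 1.8 × 10^6 m²
ΔV₁ = 0.057 × 3.6 × 10^5 × 7.51 = 1.541 × 10^5 m³
ΔV₂ = 0.22 × 1.8 × 10^6 × 7.51 = 2.974 × 10^6 m³
ΔV = ΔV₁ + ΔV₂ = 3.128 × 10^6 m³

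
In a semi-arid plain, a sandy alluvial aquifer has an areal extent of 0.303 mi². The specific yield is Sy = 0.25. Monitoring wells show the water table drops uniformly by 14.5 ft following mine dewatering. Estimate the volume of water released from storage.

ΔV ≈ 8.67 × 10^5 m³

A = 0.303 mi² = 7.848 × 10^5 m²
Δh = 14.5 ft = 4.42 m
ΔV = Sy × A × Δh = 0.25 × 7.848 × 10^5 m² × 4.42 m = 8.671 × 10^5 m³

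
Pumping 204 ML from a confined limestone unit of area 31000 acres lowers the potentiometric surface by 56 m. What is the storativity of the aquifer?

S ≈ 2.9 × 10^-5

A = 31000 acres = 1.255 × 10^8 m²
ΔV = 204 ML = 2.04 × 10^5 m³
S = ΔV / (A × Δh) = 2.04 × 10^5 m³ / (1.255 × 10^8 m² × 56 m) = 2.904 × 10^-5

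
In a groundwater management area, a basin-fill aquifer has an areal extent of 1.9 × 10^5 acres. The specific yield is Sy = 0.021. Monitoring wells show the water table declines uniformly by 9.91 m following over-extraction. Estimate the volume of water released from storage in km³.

ΔV ≈ 0.16 km³

A = 1.9 × 10^5 acres = 7.689 × 10^8 m²
ΔV = Sy × A × Δh = 0.021 × 7.689 × 10^8 m² × 9.91 m = 1.6 × 10^8 m³
ΔV = 1.6 × 10^8 m³ = 0.16 km³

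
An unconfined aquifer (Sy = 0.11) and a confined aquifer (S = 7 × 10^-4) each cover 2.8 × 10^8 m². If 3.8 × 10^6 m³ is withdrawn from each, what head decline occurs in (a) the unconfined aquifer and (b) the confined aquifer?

Δh_u ≈ 0.123 m; Δh_c ≈ 19.4 m

Unconfined: Δh_u = ΔV/(Sy·A) = 3.8 × 10^6/(0.11 × 2.8 × 10^8) = 0.1234 m
Confined: Δh_c = ΔV/(S·A) = 3.8 × 10^6/(7 × 10^-4 × 2.8 × 10^8) = 19.39 m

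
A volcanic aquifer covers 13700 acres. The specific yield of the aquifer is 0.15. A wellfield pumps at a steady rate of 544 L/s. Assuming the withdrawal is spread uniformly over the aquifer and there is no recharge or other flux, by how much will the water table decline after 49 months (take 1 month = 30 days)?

A = 13700 acres = 5.544 × 10^7 m²
Q = 544 L/s = 47000 m³/d
t = 49 months = 1470 d
ΔV = Q × t = 47000 m³/d × 1470 d = 6.909 × 10^7 m³
Δh = ΔV / (Sy × A) = 6.909 × 10^7 / (0.15 × 5.544 × 10^7) = 8.308 m

Δh ≈ 8.31 m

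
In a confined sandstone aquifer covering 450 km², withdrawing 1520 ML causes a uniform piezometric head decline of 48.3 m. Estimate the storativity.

A = 450 km² = 4.5 × 10^8 m²
ΔV = 1520 ML = 1.52 × 10^6 m³
S = ΔV / (A × Δh) = 1.52 × 10^6 m³ / (4.5 × 10^8 m² × 48.3 m) = 6.993 × 10^-5

S ≈ 7 × 10^-5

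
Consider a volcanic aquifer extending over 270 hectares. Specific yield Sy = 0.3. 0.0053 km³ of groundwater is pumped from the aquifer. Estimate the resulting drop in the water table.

A = 270 hectares = 2.7 × 10^6 m²
ΔV = 0.0053 km³ = 5.3 × 10^6 m³
Δh = ΔV / (Sy × A) = 5.3 × 10^6 m³ / (0.3 × 2.7 × 10^6 m²) = 6.543 m

Δh ≈ 6.54 m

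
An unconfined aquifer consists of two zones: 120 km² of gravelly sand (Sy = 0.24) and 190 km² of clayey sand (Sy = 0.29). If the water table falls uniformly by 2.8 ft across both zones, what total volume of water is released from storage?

A₁ = 120 km² = 1.2 × 10^8 m²; A₂ = 190 km² = 1.9 × 10^8 m²
Δh = 2.8 ft = 0.8534 m
ΔV₁ = 0.24 × 1.2 × 10^8 × 0.8534 = 2.458 × 10^7 m³
ΔV₂ = 0.29 × 1.9 × 10^8 × 0.8534 = 4.702 × 10^7 m³
ΔV = ΔV₁ + ΔV₂ = 7.16 × 10^7 m³

ΔV ≈ 7.16 × 10^7 m³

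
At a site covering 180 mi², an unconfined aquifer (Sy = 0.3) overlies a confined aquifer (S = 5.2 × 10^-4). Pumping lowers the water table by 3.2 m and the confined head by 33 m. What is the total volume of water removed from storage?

A = 180 mi² = 4.662 × 10^8 m²
Unconfined: ΔV_u = Sy × A × Δh_u = 0.3 × 4.662 × 10^8 × 3.2 = 4.475 × 10^8 m³
Confined: ΔV_c = S × A × Δh_c = 5.2 × 10^-4 × 4.662 × 10^8 × 33 = 8 × 10^6 m³
Total ΔV = 4.475 × 10^8 + 8 × 10^6 = 4.555 × 10^8 m³

ΔV ≈ 4.56 × 10^8 m³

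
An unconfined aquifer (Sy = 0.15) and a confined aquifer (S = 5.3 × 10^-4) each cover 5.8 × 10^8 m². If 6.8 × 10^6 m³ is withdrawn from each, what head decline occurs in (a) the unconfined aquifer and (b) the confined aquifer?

Unconfined: Δh_u = ΔV/(Sy·A) = 6.8 × 10^6/(0.15 × 5.8 × 10^8) = 0.07816 m
Confined: Δh_c = ΔV/(S·A) = 6.8 × 10^6/(5.3 × 10^-4 × 5.8 × 10^8) = 22.12 m

Δh_u ≈ 0.0782 m; Δh_c ≈ 22.1 m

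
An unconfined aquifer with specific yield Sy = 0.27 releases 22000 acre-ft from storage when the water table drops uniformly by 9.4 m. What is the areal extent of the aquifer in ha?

ΔV = 22000 acre-ft = 2.714 × 10^7 m³
A = ΔV / (Sy × Δh) = 2.714 × 10^7 / (0.27 × 9.4) = 1.069 × 10^7 m²
A = 1.069 × 10^7 m² = 1069 ha

A ≈ 1070 ha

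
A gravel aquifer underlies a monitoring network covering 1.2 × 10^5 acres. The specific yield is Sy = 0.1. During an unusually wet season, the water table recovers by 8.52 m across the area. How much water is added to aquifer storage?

ΔV ≈ 4.14 × 10^8 m³

A = 1.2 × 10^5 acres = 4.856 × 10^8 m²
ΔV = Sy × A × Δh = 0.1 × 4.856 × 10^8 m² × 8.52 m = 4.138 × 10^8 m³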